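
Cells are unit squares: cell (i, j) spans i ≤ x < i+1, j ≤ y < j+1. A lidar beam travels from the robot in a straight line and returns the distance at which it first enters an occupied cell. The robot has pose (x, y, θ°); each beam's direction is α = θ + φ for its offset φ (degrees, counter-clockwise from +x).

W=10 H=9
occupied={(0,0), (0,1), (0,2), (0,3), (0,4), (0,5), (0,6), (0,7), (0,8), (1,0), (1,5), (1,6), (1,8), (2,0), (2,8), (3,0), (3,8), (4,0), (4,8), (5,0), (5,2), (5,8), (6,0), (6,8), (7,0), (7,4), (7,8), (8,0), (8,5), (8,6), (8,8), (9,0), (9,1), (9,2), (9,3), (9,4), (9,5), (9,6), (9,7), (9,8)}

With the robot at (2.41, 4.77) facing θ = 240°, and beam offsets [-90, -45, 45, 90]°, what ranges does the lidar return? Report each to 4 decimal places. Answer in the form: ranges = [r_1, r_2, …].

ranges = [0.4734, 1.4597, 3.9030, 3.5400]

beam 1: φ=-90°, α=150°
  dir = (cos 150°, sin 150°) = (-0.8660, 0.5000); from cell (2,4)
  next x-line at t=0.4734, next y-line at t=0.4600; Δt_x=1.1547, Δt_y=2.0000
    y: enter (2,5) at t=0.4600
    x: enter (1,5) at t=0.4734 ← occupied
  → r_1 = 0.4734
beam 2: φ=-45°, α=195°
  dir = (cos 195°, sin 195°) = (-0.9659, -0.2588); from cell (2,4)
  next x-line at t=0.4245, next y-line at t=2.9751; Δt_x=1.0353, Δt_y=3.8637
    x: enter (1,4) at t=0.4245
    x: enter (0,4) at t=1.4597 ← occupied
  → r_2 = 1.4597
beam 3: φ=45°, α=285°
  dir = (cos 285°, sin 285°) = (0.2588, -0.9659); from cell (2,4)
  next x-line at t=2.2796, next y-line at t=0.7972; Δt_x=3.8637, Δt_y=1.0353
    y: enter (2,3) at t=0.7972
    y: enter (2,2) at t=1.8324
    x: enter (3,2) at t=2.2796
    y: enter (3,1) at t=2.8677
    y: enter (3,0) at t=3.9030 ← occupied
  → r_3 = 3.9030
beam 4: φ=90°, α=330°
  dir = (cos 330°, sin 330°) = (0.8660, -0.5000); from cell (2,4)
  next x-line at t=0.6813, next y-line at t=1.5400; Δt_x=1.1547, Δt_y=2.0000
    x: enter (3,4) at t=0.6813
    y: enter (3,3) at t=1.5400
    x: enter (4,3) at t=1.8360
    x: enter (5,3) at t=2.9907
    y: enter (5,2) at t=3.5400 ← occupied
  → r_4 = 3.5400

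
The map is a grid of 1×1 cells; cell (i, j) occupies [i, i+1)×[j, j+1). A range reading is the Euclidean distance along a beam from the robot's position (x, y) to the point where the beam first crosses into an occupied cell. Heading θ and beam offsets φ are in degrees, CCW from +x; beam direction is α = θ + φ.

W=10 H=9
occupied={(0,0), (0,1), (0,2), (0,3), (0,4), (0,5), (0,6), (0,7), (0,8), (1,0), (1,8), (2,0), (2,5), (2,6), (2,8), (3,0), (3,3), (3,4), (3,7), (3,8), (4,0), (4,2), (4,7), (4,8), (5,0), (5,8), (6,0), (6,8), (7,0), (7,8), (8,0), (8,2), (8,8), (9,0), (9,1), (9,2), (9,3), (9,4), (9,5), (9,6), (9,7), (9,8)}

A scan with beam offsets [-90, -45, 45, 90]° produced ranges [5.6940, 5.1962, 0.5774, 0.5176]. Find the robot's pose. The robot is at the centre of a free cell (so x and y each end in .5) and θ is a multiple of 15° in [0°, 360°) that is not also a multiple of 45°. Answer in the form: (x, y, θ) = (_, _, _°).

(x, y, θ) = (4.5, 6.5, 15°)

Candidates: 48 free-cell centres × 16 headings = 768 poses. Raycast each; keep the one whose scan matches to 4 dp.
  (6.5, 3.5, 285°): beam 1 = 1.9319 ≠ 5.6940 ✗
  (3.5, 2.5, 195°): beam 1 = 0.5176 ≠ 5.6940 ✗
  (4.5, 5.5, 105°): beam 1 = 4.6587 ≠ 5.6940 ✗
  …
  (4.5, 6.5, 15°): r_1=5.6940, r_2=5.1962, r_3=0.5774, r_4=0.5176 — all match ✓
Only this pose fits every beam.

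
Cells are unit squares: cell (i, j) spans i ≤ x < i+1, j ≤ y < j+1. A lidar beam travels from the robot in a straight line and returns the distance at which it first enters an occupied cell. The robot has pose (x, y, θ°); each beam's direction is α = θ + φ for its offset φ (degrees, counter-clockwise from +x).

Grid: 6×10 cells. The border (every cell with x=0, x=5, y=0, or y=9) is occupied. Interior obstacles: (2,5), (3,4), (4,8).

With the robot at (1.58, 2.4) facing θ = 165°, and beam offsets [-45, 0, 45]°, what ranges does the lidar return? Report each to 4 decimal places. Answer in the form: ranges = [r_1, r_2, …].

beam 1: φ=-45°, α=120°
  direction (-0.5000, 0.8660); cell (1,2); t to first gridline: x 1.1600, y 0.6928 (then +2.0000 / +1.1547)
    (1,3) via y @ 0.6928
    (0,3) via x @ 1.1600  # hit
  → r_1 = 1.1600
beam 2: φ=0°, α=165°
  direction (-0.9659, 0.2588); cell (1,2); t to first gridline: x 0.6005, y 2.3182 (then +1.0353 / +3.8637)
    (0,2) via x @ 0.6005  # hit
  → r_2 = 0.6005
beam 3: φ=45°, α=210°
  direction (-0.8660, -0.5000); cell (1,2); t to first gridline: x 0.6697, y 0.8000 (then +1.1547 / +2.0000)
    (0,2) via x @ 0.6697  # hit
  → r_3 = 0.6697

ranges = [1.1600, 0.6005, 0.6697]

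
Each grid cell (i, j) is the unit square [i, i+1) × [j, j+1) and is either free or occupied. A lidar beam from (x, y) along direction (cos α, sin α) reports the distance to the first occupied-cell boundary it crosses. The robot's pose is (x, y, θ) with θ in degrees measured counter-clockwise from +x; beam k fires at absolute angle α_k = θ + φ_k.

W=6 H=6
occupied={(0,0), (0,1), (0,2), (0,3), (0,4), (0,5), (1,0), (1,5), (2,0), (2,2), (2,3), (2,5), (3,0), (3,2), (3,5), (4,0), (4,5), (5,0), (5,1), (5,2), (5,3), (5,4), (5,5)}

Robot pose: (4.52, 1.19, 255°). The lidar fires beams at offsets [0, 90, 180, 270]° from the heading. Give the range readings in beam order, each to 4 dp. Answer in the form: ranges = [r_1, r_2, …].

ranges = [0.1967, 0.4969, 1.8546, 3.6442]

beam 1: φ=0°, α=255°
  dir = (cos 255°, sin 255°) = (-0.2588, -0.9659); from cell (4,1)
  next x-line at t=2.0091, next y-line at t=0.1967; Δt_x=3.8637, Δt_y=1.0353
    y: enter (4,0) at t=0.1967 ← occupied
  → r_1 = 0.1967
beam 2: φ=90°, α=345°
  dir = (cos 345°, sin 345°) = (0.9659, -0.2588); from cell (4,1)
  next x-line at t=0.4969, next y-line at t=0.7341; Δt_x=1.0353, Δt_y=3.8637
    x: enter (5,1) at t=0.4969 ← occupied
  → r_2 = 0.4969
beam 3: φ=180°, α=75°
  dir = (cos 75°, sin 75°) = (0.2588, 0.9659); from cell (4,1)
  next x-line at t=1.8546, next y-line at t=0.8386; Δt_x=3.8637, Δt_y=1.0353
    y: enter (4,2) at t=0.8386
    x: enter (5,2) at t=1.8546 ← occupied
  → r_3 = 1.8546
beam 4: φ=270°, α=165°
  dir = (cos 165°, sin 165°) = (-0.9659, 0.2588); from cell (4,1)
  next x-line at t=0.5383, next y-line at t=3.1296; Δt_x=1.0353, Δt_y=3.8637
    x: enter (3,1) at t=0.5383
    x: enter (2,1) at t=1.5736
    x: enter (1,1) at t=2.6089
    y: enter (1,2) at t=3.1296
    x: enter (0,2) at t=3.6442 ← occupied
  → r_4 = 3.6442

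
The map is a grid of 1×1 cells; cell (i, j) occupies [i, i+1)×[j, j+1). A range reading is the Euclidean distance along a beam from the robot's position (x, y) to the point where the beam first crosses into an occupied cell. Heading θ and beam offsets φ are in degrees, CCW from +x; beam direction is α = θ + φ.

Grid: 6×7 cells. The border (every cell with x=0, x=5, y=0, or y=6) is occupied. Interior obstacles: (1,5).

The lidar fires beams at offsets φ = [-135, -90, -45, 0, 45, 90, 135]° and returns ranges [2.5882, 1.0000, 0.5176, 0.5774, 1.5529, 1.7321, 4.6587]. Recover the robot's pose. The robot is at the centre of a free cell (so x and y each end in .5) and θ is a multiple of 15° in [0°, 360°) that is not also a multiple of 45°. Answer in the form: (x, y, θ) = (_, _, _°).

(x, y, θ) = (3.5, 1.5, 300°)

The pose lattice has 19·16 = 304 candidates. Test each by forward raycasting.
  (1.5, 3.5, 345°): beam 1 = 0.5774 ≠ 2.5882 ✗
  (4.5, 3.5, 15°): beam 1 = 2.8868 ≠ 2.5882 ✗
  (4.5, 1.5, 165°): beam 1 = 0.5774 ≠ 2.5882 ✗
  (2.5, 1.5, 255°): beam 1 = 3.0000 ≠ 2.5882 ✗
  …
  (3.5, 1.5, 300°): r_1=2.5882, r_2=1.0000, r_3=0.5176, r_4=0.5774, r_5=1.5529, r_6=1.7321, r_7=4.6587 — all match ✓
Only this pose fits every beam.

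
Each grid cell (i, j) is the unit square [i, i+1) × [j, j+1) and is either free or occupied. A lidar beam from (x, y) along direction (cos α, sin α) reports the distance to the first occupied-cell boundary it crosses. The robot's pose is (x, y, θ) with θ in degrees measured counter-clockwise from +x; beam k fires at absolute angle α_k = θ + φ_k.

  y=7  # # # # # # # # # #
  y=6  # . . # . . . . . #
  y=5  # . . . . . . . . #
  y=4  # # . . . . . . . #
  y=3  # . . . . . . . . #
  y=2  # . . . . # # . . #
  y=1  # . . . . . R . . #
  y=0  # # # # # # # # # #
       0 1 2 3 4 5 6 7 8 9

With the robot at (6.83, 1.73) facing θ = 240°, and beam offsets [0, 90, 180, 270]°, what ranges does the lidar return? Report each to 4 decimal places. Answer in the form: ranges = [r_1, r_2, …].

ranges = [0.8429, 1.4600, 0.3118, 0.5400]

beam 1: φ=0°, α=240°
  direction (-0.5000, -0.8660); cell (6,1); t to first gridline: x 1.6600, y 0.8429 (then +2.0000 / +1.1547)
    (6,0) via y @ 0.8429  # hit
  → r_1 = 0.8429
beam 2: φ=90°, α=330°
  direction (0.8660, -0.5000); cell (6,1); t to first gridline: x 0.1963, y 1.4600 (then +1.1547 / +2.0000)
    (7,1) via x @ 0.1963
    (8,1) via x @ 1.3510
    (8,0) via y @ 1.4600  # hit
  → r_2 = 1.4600
beam 3: φ=180°, α=60°
  direction (0.5000, 0.8660); cell (6,1); t to first gridline: x 0.3400, y 0.3118 (then +2.0000 / +1.1547)
    (6,2) via y @ 0.3118  # hit
  → r_3 = 0.3118
beam 4: φ=270°, α=150°
  direction (-0.8660, 0.5000); cell (6,1); t to first gridline: x 0.9584, y 0.5400 (then +1.1547 / +2.0000)
    (6,2) via y @ 0.5400  # hit
  → r_4 = 0.5400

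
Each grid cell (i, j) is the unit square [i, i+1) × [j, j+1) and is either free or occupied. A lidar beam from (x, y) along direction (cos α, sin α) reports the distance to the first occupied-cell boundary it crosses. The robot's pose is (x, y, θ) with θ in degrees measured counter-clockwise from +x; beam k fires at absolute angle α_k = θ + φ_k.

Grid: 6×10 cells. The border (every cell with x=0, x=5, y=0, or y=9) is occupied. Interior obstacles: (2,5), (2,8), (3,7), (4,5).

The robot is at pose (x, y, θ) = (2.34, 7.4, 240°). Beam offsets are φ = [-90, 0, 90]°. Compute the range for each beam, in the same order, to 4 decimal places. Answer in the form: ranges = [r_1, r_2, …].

ranges = [1.5473, 2.6800, 0.7621]

beam 1: φ=-90°, α=150°
  cosα=-0.8660 sinα=0.5000 | (2,7) | tMaxX 0.3926 tMaxY 1.2000 | tΔX 1.1547 tΔY 2.0000
    t=0.3926 [x] (1,7)
    t=1.2000 [y] (1,8)
    t=1.5473 [x] (0,8) — stop
  → r_1 = 1.5473
beam 2: φ=0°, α=240°
  cosα=-0.5000 sinα=-0.8660 | (2,7) | tMaxX 0.6800 tMaxY 0.4619 | tΔX 2.0000 tΔY 1.1547
    t=0.4619 [y] (2,6)
    t=0.6800 [x] (1,6)
    t=1.6166 [y] (1,5)
    t=2.6800 [x] (0,5) — stop
  → r_2 = 2.6800
beam 3: φ=90°, α=330°
  cosα=0.8660 sinα=-0.5000 | (2,7) | tMaxX 0.7621 tMaxY 0.8000 | tΔX 1.1547 tΔY 2.0000
    t=0.7621 [x] (3,7) — stop
  → r_3 = 0.7621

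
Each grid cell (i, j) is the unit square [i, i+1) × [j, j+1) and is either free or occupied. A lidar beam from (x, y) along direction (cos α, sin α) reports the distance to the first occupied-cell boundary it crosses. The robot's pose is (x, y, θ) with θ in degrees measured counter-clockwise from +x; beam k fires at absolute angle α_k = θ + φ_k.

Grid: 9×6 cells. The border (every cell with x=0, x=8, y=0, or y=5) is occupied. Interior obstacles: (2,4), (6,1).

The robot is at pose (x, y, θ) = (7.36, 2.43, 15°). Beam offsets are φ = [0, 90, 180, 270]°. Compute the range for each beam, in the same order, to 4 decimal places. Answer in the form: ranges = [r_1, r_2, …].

ranges = [0.6626, 2.6607, 5.5251, 1.4804]

beam 1: φ=0°, α=15°
  dir = (cos 15°, sin 15°) = (0.9659, 0.2588); from cell (7,2)
  next x-line at t=0.6626, next y-line at t=2.2023; Δt_x=1.0353, Δt_y=3.8637
    x: enter (8,2) at t=0.6626 ← occupied
  → r_1 = 0.6626
beam 2: φ=90°, α=105°
  dir = (cos 105°, sin 105°) = (-0.2588, 0.9659); from cell (7,2)
  next x-line at t=1.3909, next y-line at t=0.5901; Δt_x=3.8637, Δt_y=1.0353
    y: enter (7,3) at t=0.5901
    x: enter (6,3) at t=1.3909
    y: enter (6,4) at t=1.6254
    y: enter (6,5) at t=2.6607 ← occupied
  → r_2 = 2.6607
beam 3: φ=180°, α=195°
  dir = (cos 195°, sin 195°) = (-0.9659, -0.2588); from cell (7,2)
  next x-line at t=0.3727, next y-line at t=1.6614; Δt_x=1.0353, Δt_y=3.8637
    x: enter (6,2) at t=0.3727
    x: enter (5,2) at t=1.4080
    y: enter (5,1) at t=1.6614
    x: enter (4,1) at t=2.4433
    x: enter (3,1) at t=3.4785
    x: enter (2,1) at t=4.5138
    y: enter (2,0) at t=5.5251 ← occupied
  → r_3 = 5.5251
beam 4: φ=270°, α=285°
  dir = (cos 285°, sin 285°) = (0.2588, -0.9659); from cell (7,2)
  next x-line at t=2.4728, next y-line at t=0.4452; Δt_x=3.8637, Δt_y=1.0353
    y: enter (7,1) at t=0.4452
    y: enter (7,0) at t=1.4804 ← occupied
  → r_4 = 1.4804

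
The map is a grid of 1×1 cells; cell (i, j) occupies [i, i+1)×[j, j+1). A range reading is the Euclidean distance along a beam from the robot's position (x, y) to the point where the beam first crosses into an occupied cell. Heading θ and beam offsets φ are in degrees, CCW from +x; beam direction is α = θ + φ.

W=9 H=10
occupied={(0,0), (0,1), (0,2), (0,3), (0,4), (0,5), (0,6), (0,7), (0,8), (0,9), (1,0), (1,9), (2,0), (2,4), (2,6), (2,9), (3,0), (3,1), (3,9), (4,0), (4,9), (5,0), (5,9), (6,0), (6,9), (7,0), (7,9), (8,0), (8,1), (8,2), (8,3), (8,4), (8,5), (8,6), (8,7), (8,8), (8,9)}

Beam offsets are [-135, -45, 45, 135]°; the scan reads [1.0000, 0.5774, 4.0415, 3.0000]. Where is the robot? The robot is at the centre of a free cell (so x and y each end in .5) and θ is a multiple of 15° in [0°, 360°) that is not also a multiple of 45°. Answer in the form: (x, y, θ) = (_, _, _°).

Enumerate (i+0.5, j+0.5, θ) over the 53 free cells and 16 admissible headings. For each, cast all 4 beams and compare to the given ranges.
  (7.5, 7.5, 30°): beam 1 = 6.7293 ≠ 1.0000 ✗
  (7.5, 7.5, 15°): beam 1 = 7.0000 ≠ 1.0000 ✗
  (5.5, 6.5, 30°): beam 1 = 5.6940 ≠ 1.0000 ✗
  …
  (6.5, 8.5, 165°): r_1=1.0000, r_2=0.5774, r_3=4.0415, r_4=3.0000 — all match ✓
Only this pose fits every beam.

(x, y, θ) = (6.5, 8.5, 165°)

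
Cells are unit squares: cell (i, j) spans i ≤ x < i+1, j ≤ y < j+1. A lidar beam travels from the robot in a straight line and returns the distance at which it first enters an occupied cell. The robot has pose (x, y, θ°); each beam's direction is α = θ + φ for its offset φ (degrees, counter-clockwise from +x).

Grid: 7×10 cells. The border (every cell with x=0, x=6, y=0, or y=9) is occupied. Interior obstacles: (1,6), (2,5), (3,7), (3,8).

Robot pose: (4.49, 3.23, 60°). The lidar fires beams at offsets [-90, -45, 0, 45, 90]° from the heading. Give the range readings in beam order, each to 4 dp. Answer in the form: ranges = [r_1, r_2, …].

beam 1: φ=-90°, α=330°
  cosα=0.8660 sinα=-0.5000 | (4,3) | tMaxX 0.5889 tMaxY 0.4600 | tΔX 1.1547 tΔY 2.0000
    t=0.4600 [y] (4,2)
    t=0.5889 [x] (5,2)
    t=1.7436 [x] (6,2) — stop
  → r_1 = 1.7436
beam 2: φ=-45°, α=15°
  cosα=0.9659 sinα=0.2588 | (4,3) | tMaxX 0.5280 tMaxY 2.9751 | tΔX 1.0353 tΔY 3.8637
    t=0.5280 [x] (5,3)
    t=1.5633 [x] (6,3) — stop
  → r_2 = 1.5633
beam 3: φ=0°, α=60°
  cosα=0.5000 sinα=0.8660 | (4,3) | tMaxX 1.0200 tMaxY 0.8891 | tΔX 2.0000 tΔY 1.1547
    t=0.8891 [y] (4,4)
    t=1.0200 [x] (5,4)
    t=2.0438 [y] (5,5)
    t=3.0200 [x] (6,5) — stop
  → r_3 = 3.0200
beam 4: φ=45°, α=105°
  cosα=-0.2588 sinα=0.9659 | (4,3) | tMaxX 1.8932 tMaxY 0.7972 | tΔX 3.8637 tΔY 1.0353
    t=0.7972 [y] (4,4)
    t=1.8324 [y] (4,5)
    t=1.8932 [x] (3,5)
    t=2.8677 [y] (3,6)
    t=3.9030 [y] (3,7) — stop
  → r_4 = 3.9030
beam 5: φ=90°, α=150°
  cosα=-0.8660 sinα=0.5000 | (4,3) | tMaxX 0.5658 tMaxY 1.5400 | tΔX 1.1547 tΔY 2.0000
    t=0.5658 [x] (3,3)
    t=1.5400 [y] (3,4)
    t=1.7205 [x] (2,4)
    t=2.8752 [x] (1,4)
    t=3.5400 [y] (1,5)
    t=4.0299 [x] (0,5) — stop
  → r_5 = 4.0299

ranges = [1.7436, 1.5633, 3.0200, 3.9030, 4.0299]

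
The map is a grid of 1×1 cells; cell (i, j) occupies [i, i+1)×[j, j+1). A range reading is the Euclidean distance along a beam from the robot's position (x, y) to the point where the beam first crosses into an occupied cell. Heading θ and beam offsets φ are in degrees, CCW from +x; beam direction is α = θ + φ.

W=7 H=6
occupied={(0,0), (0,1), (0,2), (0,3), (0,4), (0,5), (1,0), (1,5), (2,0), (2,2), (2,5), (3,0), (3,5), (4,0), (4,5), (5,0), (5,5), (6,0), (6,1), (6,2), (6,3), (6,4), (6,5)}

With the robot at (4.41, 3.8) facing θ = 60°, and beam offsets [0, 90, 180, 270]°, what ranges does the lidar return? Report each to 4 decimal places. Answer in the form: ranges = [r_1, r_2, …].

beam 1: φ=0°, α=60°
  cosα=0.5000 sinα=0.8660 | (4,3) | tMaxX 1.1800 tMaxY 0.2309 | tΔX 2.0000 tΔY 1.1547
    t=0.2309 [y] (4,4)
    t=1.1800 [x] (5,4)
    t=1.3856 [y] (5,5) — stop
  → r_1 = 1.3856
beam 2: φ=90°, α=150°
  cosα=-0.8660 sinα=0.5000 | (4,3) | tMaxX 0.4734 tMaxY 0.4000 | tΔX 1.1547 tΔY 2.0000
    t=0.4000 [y] (4,4)
    t=0.4734 [x] (3,4)
    t=1.6281 [x] (2,4)
    t=2.4000 [y] (2,5) — stop
  → r_2 = 2.4000
beam 3: φ=180°, α=240°
  cosα=-0.5000 sinα=-0.8660 | (4,3) | tMaxX 0.8200 tMaxY 0.9238 | tΔX 2.0000 tΔY 1.1547
    t=0.8200 [x] (3,3)
    t=0.9238 [y] (3,2)
    t=2.0785 [y] (3,1)
    t=2.8200 [x] (2,1)
    t=3.2332 [y] (2,0) — stop
  → r_3 = 3.2332
beam 4: φ=270°, α=330°
  cosα=0.8660 sinα=-0.5000 | (4,3) | tMaxX 0.6813 tMaxY 1.6000 | tΔX 1.1547 tΔY 2.0000
    t=0.6813 [x] (5,3)
    t=1.6000 [y] (5,2)
    t=1.8360 [x] (6,2) — stop
  → r_4 = 1.8360

ranges = [1.3856, 2.4000, 3.2332, 1.8360]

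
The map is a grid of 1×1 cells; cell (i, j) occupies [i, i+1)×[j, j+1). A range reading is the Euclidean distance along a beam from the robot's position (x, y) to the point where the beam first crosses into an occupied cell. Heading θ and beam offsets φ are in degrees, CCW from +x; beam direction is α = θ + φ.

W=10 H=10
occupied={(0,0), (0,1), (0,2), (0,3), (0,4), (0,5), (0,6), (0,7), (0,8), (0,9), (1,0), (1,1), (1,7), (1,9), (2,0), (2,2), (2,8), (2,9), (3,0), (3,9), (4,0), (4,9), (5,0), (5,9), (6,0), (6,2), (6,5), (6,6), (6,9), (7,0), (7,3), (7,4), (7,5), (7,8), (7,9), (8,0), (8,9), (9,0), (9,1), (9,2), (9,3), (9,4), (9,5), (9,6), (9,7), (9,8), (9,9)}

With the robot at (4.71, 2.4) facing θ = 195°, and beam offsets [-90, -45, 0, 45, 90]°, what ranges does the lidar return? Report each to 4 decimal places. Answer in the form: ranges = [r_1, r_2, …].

beam 1: φ=-90°, α=105°
  cosα=-0.2588 sinα=0.9659 | (4,2) | tMaxX 2.7432 tMaxY 0.6212 | tΔX 3.8637 tΔY 1.0353
    t=0.6212 [y] (4,3)
    t=1.6564 [y] (4,4)
    t=2.6917 [y] (4,5)
    t=2.7432 [x] (3,5)
    t=3.7270 [y] (3,6)
    t=4.7623 [y] (3,7)
    t=5.7975 [y] (3,8)
    t=6.6069 [x] (2,8) — stop
  → r_1 = 6.6069
beam 2: φ=-45°, α=150°
  cosα=-0.8660 sinα=0.5000 | (4,2) | tMaxX 0.8198 tMaxY 1.2000 | tΔX 1.1547 tΔY 2.0000
    t=0.8198 [x] (3,2)
    t=1.2000 [y] (3,3)
    t=1.9745 [x] (2,3)
    t=3.1292 [x] (1,3)
    t=3.2000 [y] (1,4)
    t=4.2839 [x] (0,4) — stop
  → r_2 = 4.2839
beam 3: φ=0°, α=195°
  cosα=-0.9659 sinα=-0.2588 | (4,2) | tMaxX 0.7350 tMaxY 1.5455 | tΔX 1.0353 tΔY 3.8637
    t=0.7350 [x] (3,2)
    t=1.5455 [y] (3,1)
    t=1.7703 [x] (2,1)
    t=2.8056 [x] (1,1) — stop
  → r_3 = 2.8056
beam 4: φ=45°, α=240°
  cosα=-0.5000 sinα=-0.8660 | (4,2) | tMaxX 1.4200 tMaxY 0.4619 | tΔX 2.0000 tΔY 1.1547
    t=0.4619 [y] (4,1)
    t=1.4200 [x] (3,1)
    t=1.6166 [y] (3,0) — stop
  → r_4 = 1.6166
beam 5: φ=90°, α=285°
  cosα=0.2588 sinα=-0.9659 | (4,2) | tMaxX 1.1205 tMaxY 0.4141 | tΔX 3.8637 tΔY 1.0353
    t=0.4141 [y] (4,1)
    t=1.1205 [x] (5,1)
    t=1.4494 [y] (5,0) — stop
  → r_5 = 1.4494

ranges = [6.6069, 4.2839, 2.8056, 1.6166, 1.4494]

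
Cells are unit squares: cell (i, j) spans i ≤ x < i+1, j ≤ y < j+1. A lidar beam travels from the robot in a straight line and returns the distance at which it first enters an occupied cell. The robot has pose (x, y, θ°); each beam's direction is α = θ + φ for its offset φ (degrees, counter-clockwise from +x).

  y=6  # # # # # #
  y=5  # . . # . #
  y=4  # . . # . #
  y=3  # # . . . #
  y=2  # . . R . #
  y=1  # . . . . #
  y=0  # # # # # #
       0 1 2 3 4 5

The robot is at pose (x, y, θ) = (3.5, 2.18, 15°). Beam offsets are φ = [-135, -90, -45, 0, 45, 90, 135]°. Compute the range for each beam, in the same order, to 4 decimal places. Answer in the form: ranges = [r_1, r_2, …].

beam 1: φ=-135°, α=240°
  direction (-0.5000, -0.8660); cell (3,2); t to first gridline: x 1.0000, y 0.2078 (then +2.0000 / +1.1547)
    (3,1) via y @ 0.2078
    (2,1) via x @ 1.0000
    (2,0) via y @ 1.3625  # hit
  → r_1 = 1.3625
beam 2: φ=-90°, α=285°
  direction (0.2588, -0.9659); cell (3,2); t to first gridline: x 1.9319, y 0.1863 (then +3.8637 / +1.0353)
    (3,1) via y @ 0.1863
    (3,0) via y @ 1.2216  # hit
  → r_2 = 1.2216
beam 3: φ=-45°, α=330°
  direction (0.8660, -0.5000); cell (3,2); t to first gridline: x 0.5774, y 0.3600 (then +1.1547 / +2.0000)
    (3,1) via y @ 0.3600
    (4,1) via x @ 0.5774
    (5,1) via x @ 1.7321  # hit
  → r_3 = 1.7321
beam 4: φ=0°, α=15°
  direction (0.9659, 0.2588); cell (3,2); t to first gridline: x 0.5176, y 3.1682 (then +1.0353 / +3.8637)
    (4,2) via x @ 0.5176
    (5,2) via x @ 1.5529  # hit
  → r_4 = 1.5529
beam 5: φ=45°, α=60°
  direction (0.5000, 0.8660); cell (3,2); t to first gridline: x 1.0000, y 0.9469 (then +2.0000 / +1.1547)
    (3,3) via y @ 0.9469
    (4,3) via x @ 1.0000
    (4,4) via y @ 2.1016
    (5,4) via x @ 3.0000  # hit
  → r_5 = 3.0000
beam 6: φ=90°, α=105°
  direction (-0.2588, 0.9659); cell (3,2); t to first gridline: x 1.9319, y 0.8489 (then +3.8637 / +1.0353)
    (3,3) via y @ 0.8489
    (3,4) via y @ 1.8842  # hit
  → r_6 = 1.8842
beam 7: φ=135°, α=150°
  direction (-0.8660, 0.5000); cell (3,2); t to first gridline: x 0.5774, y 1.6400 (then +1.1547 / +2.0000)
    (2,2) via x @ 0.5774
    (2,3) via y @ 1.6400
    (1,3) via x @ 1.7321  # hit
  → r_7 = 1.7321

ranges = [1.3625, 1.2216, 1.7321, 1.5529, 3.0000, 1.8842, 1.7321]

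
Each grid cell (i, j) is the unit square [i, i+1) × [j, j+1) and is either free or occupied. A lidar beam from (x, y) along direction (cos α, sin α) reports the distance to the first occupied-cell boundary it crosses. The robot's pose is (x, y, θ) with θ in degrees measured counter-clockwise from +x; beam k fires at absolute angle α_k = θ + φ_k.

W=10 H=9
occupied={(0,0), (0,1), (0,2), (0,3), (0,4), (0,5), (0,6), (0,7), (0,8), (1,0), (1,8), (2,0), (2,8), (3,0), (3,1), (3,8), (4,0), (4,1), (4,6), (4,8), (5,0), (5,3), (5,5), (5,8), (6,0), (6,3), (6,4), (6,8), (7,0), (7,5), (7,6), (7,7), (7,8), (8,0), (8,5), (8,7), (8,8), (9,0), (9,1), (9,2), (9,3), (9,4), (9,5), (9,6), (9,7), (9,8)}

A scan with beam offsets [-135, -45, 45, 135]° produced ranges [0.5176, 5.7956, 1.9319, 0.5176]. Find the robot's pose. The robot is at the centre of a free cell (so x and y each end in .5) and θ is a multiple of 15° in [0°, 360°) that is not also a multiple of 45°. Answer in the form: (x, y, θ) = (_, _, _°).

The pose lattice has 44·16 = 704 candidates. Test each by forward raycasting.
  (6.5, 7.5, 255°): beam 1 = 0.5774 ≠ 0.5176 ✗
  (6.5, 6.5, 300°): beam 1 = 1.5529 ≠ 0.5176 ✗
  (2.5, 4.5, 150°): beam 1 = 2.5882 ≠ 0.5176 ✗
  (4.5, 4.5, 330°): beam 1 = 3.6235 ≠ 0.5176 ✗
  …
  (1.5, 7.5, 330°): r_1=0.5176, r_2=5.7956, r_3=1.9319, r_4=0.5176 — all match ✓
Unique over the lattice → pose = (1.5, 7.5, 330°).

(x, y, θ) = (1.5, 7.5, 330°)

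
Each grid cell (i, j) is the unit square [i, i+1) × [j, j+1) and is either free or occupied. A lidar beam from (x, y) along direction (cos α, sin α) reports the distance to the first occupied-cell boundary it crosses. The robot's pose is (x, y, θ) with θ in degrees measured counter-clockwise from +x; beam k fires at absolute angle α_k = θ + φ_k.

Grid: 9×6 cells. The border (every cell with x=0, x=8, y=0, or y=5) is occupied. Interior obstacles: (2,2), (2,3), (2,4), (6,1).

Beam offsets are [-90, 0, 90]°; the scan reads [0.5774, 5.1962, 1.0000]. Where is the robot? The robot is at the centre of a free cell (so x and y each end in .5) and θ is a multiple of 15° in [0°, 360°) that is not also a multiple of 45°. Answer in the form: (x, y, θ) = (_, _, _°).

Candidates: 24 free-cell centres × 16 headings = 384 poses. Raycast each; keep the one whose scan matches to 4 dp.
  (7.5, 3.5, 210°): beam 1 = 1.7321 ≠ 0.5774 ✗
  (4.5, 2.5, 330°): beam 1 = 1.7321 ≠ 0.5774 ✗
  (6.5, 4.5, 330°): beam 1 = 4.0415 ≠ 0.5774 ✗
  (1.5, 1.5, 255°): beam 1 = 0.5176 ≠ 0.5774 ✗
  (7.5, 2.5, 210°): beam 1 = 2.8868 ≠ 0.5774 ✗
  …
  (3.5, 1.5, 30°): r_1=0.5774, r_2=5.1962, r_3=1.0000 — all match ✓
No second candidate reproduces the full scan.

(x, y, θ) = (3.5, 1.5, 30°)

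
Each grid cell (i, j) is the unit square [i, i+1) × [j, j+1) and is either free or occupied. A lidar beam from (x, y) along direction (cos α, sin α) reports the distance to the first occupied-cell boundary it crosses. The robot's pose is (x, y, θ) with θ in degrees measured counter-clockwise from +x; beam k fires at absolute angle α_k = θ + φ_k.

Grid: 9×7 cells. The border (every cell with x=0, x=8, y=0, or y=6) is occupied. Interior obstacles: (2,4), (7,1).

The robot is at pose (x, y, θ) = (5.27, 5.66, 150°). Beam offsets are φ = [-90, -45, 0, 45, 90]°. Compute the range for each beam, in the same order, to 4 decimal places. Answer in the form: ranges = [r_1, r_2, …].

ranges = [0.3926, 0.3520, 0.6800, 2.5500, 5.3809]

beam 1: φ=-90°, α=60°
  dir = (cos 60°, sin 60°) = (0.5000, 0.8660); from cell (5,5)
  next x-line at t=1.4600, next y-line at t=0.3926; Δt_x=2.0000, Δt_y=1.1547
    y: enter (5,6) at t=0.3926 ← occupied
  → r_1 = 0.3926
beam 2: φ=-45°, α=105°
  dir = (cos 105°, sin 105°) = (-0.2588, 0.9659); from cell (5,5)
  next x-line at t=1.0432, next y-line at t=0.3520; Δt_x=3.8637, Δt_y=1.0353
    y: enter (5,6) at t=0.3520 ← occupied
  → r_2 = 0.3520
beam 3: φ=0°, α=150°
  dir = (cos 150°, sin 150°) = (-0.8660, 0.5000); from cell (5,5)
  next x-line at t=0.3118, next y-line at t=0.6800; Δt_x=1.1547, Δt_y=2.0000
    x: enter (4,5) at t=0.3118
    y: enter (4,6) at t=0.6800 ← occupied
  → r_3 = 0.6800
beam 4: φ=45°, α=195°
  dir = (cos 195°, sin 195°) = (-0.9659, -0.2588); from cell (5,5)
  next x-line at t=0.2795, next y-line at t=2.5500; Δt_x=1.0353, Δt_y=3.8637
    x: enter (4,5) at t=0.2795
    x: enter (3,5) at t=1.3148
    x: enter (2,5) at t=2.3501
    y: enter (2,4) at t=2.5500 ← occupied
  → r_4 = 2.5500
beam 5: φ=90°, α=240°
  dir = (cos 240°, sin 240°) = (-0.5000, -0.8660); from cell (5,5)
  next x-line at t=0.5400, next y-line at t=0.7621; Δt_x=2.0000, Δt_y=1.1547
    x: enter (4,5) at t=0.5400
    y: enter (4,4) at t=0.7621
    y: enter (4,3) at t=1.9168
    x: enter (3,3) at t=2.5400
    y: enter (3,2) at t=3.0715
    y: enter (3,1) at t=4.2262
    x: enter (2,1) at t=4.5400
    y: enter (2,0) at t=5.3809 ← occupied
  → r_5 = 5.3809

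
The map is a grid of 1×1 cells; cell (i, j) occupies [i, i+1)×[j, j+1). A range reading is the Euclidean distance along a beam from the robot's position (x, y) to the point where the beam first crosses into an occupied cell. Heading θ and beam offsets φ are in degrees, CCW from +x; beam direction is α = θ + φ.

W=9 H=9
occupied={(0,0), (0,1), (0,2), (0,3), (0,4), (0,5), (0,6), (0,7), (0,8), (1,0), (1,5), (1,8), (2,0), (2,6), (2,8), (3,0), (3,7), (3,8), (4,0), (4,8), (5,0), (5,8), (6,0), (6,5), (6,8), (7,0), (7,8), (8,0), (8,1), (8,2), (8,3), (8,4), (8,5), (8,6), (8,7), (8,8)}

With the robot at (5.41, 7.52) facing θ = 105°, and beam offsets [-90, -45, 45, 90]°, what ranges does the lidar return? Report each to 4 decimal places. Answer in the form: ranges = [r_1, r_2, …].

ranges = [1.8546, 0.5543, 0.9600, 1.4597]

beam 1: φ=-90°, α=15°
  direction (0.9659, 0.2588); cell (5,7); t to first gridline: x 0.6108, y 1.8546 (then +1.0353 / +3.8637)
    (6,7) via x @ 0.6108
    (7,7) via x @ 1.6461
    (7,8) via y @ 1.8546  # hit
  → r_1 = 1.8546
beam 2: φ=-45°, α=60°
  direction (0.5000, 0.8660); cell (5,7); t to first gridline: x 1.1800, y 0.5543 (then +2.0000 / +1.1547)
    (5,8) via y @ 0.5543  # hit
  → r_2 = 0.5543
beam 3: φ=45°, α=150°
  direction (-0.8660, 0.5000); cell (5,7); t to first gridline: x 0.4734, y 0.9600 (then +1.1547 / +2.0000)
    (4,7) via x @ 0.4734
    (4,8) via y @ 0.9600  # hit
  → r_3 = 0.9600
beam 4: φ=90°, α=195°
  direction (-0.9659, -0.2588); cell (5,7); t to first gridline: x 0.4245, y 2.0091 (then +1.0353 / +3.8637)
    (4,7) via x @ 0.4245
    (3,7) via x @ 1.4597  # hit
  → r_4 = 1.4597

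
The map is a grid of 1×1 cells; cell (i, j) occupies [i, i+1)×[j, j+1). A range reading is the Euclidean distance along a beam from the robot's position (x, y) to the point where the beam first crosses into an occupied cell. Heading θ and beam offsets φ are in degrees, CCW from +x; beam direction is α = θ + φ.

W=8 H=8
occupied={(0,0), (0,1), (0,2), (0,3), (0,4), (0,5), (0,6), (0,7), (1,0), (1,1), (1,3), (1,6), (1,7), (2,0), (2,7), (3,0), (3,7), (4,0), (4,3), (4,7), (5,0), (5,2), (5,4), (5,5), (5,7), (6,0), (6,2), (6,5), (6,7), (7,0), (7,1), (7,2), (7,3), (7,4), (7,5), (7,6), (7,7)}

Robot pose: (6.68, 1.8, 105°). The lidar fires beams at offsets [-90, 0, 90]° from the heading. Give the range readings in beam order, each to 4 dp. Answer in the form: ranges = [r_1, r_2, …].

beam 1: φ=-90°, α=15°
  d=(0.9659,0.2588)  start (6,1)  tX=0.3313 tY=0.7727  stride 1/|dx|=1.0353 1/|dy|=3.8637
    cross x-line → (7,1), t=0.3313 (wall)
  → r_1 = 0.3313
beam 2: φ=0°, α=105°
  d=(-0.2588,0.9659)  start (6,1)  tX=2.6273 tY=0.2071  stride 1/|dx|=3.8637 1/|dy|=1.0353
    cross y-line → (6,2), t=0.2071 (wall)
  → r_2 = 0.2071
beam 3: φ=90°, α=195°
  d=(-0.9659,-0.2588)  start (6,1)  tX=0.7040 tY=3.0910  stride 1/|dx|=1.0353 1/|dy|=3.8637
    cross x-line → (5,1), t=0.7040
    cross x-line → (4,1), t=1.7393
    cross x-line → (3,1), t=2.7745
    cross y-line → (3,0), t=3.0910 (wall)
  → r_3 = 3.0910

ranges = [0.3313, 0.2071, 3.0910]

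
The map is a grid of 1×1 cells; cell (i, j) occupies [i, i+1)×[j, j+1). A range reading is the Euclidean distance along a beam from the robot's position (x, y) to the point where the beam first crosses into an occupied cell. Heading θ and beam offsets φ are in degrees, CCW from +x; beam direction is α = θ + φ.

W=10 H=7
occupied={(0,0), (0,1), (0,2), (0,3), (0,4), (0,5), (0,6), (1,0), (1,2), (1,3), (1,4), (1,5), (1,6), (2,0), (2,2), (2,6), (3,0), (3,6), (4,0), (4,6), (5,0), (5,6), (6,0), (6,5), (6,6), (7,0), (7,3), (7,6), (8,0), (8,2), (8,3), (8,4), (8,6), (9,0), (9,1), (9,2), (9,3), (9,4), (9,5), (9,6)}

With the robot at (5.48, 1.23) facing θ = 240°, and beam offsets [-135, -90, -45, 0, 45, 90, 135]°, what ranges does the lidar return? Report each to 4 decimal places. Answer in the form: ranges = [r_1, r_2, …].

beam 1: φ=-135°, α=105°
  dir = (cos 105°, sin 105°) = (-0.2588, 0.9659); from cell (5,1)
  next x-line at t=1.8546, next y-line at t=0.7972; Δt_x=3.8637, Δt_y=1.0353
    y: enter (5,2) at t=0.7972
    y: enter (5,3) at t=1.8324
    x: enter (4,3) at t=1.8546
    y: enter (4,4) at t=2.8677
    y: enter (4,5) at t=3.9030
    y: enter (4,6) at t=4.9383 ← occupied
  → r_1 = 4.9383
beam 2: φ=-90°, α=150°
  dir = (cos 150°, sin 150°) = (-0.8660, 0.5000); from cell (5,1)
  next x-line at t=0.5543, next y-line at t=1.5400; Δt_x=1.1547, Δt_y=2.0000
    x: enter (4,1) at t=0.5543
    y: enter (4,2) at t=1.5400
    x: enter (3,2) at t=1.7090
    x: enter (2,2) at t=2.8637 ← occupied
  → r_2 = 2.8637
beam 3: φ=-45°, α=195°
  dir = (cos 195°, sin 195°) = (-0.9659, -0.2588); from cell (5,1)
  next x-line at t=0.4969, next y-line at t=0.8887; Δt_x=1.0353, Δt_y=3.8637
    x: enter (4,1) at t=0.4969
    y: enter (4,0) at t=0.8887 ← occupied
  → r_3 = 0.8887
beam 4: φ=0°, α=240°
  dir = (cos 240°, sin 240°) = (-0.5000, -0.8660); from cell (5,1)
  next x-line at t=0.9600, next y-line at t=0.2656; Δt_x=2.0000, Δt_y=1.1547
    y: enter (5,0) at t=0.2656 ← occupied
  → r_4 = 0.2656
beam 5: φ=45°, α=285°
  dir = (cos 285°, sin 285°) = (0.2588, -0.9659); from cell (5,1)
  next x-line at t=2.0091, next y-line at t=0.2381; Δt_x=3.8637, Δt_y=1.0353
    y: enter (5,0) at t=0.2381 ← occupied
  → r_5 = 0.2381
beam 6: φ=90°, α=330°
  dir = (cos 330°, sin 330°) = (0.8660, -0.5000); from cell (5,1)
  next x-line at t=0.6004, next y-line at t=0.4600; Δt_x=1.1547, Δt_y=2.0000
    y: enter (5,0) at t=0.4600 ← occupied
  → r_6 = 0.4600
beam 7: φ=135°, α=15°
  dir = (cos 15°, sin 15°) = (0.9659, 0.2588); from cell (5,1)
  next x-line at t=0.5383, next y-line at t=2.9751; Δt_x=1.0353, Δt_y=3.8637
    x: enter (6,1) at t=0.5383
    x: enter (7,1) at t=1.5736
    x: enter (8,1) at t=2.6089
    y: enter (8,2) at t=2.9751 ← occupied
  → r_7 = 2.9751

ranges = [4.9383, 2.8637, 0.8887, 0.2656, 0.2381, 0.4600, 2.9751]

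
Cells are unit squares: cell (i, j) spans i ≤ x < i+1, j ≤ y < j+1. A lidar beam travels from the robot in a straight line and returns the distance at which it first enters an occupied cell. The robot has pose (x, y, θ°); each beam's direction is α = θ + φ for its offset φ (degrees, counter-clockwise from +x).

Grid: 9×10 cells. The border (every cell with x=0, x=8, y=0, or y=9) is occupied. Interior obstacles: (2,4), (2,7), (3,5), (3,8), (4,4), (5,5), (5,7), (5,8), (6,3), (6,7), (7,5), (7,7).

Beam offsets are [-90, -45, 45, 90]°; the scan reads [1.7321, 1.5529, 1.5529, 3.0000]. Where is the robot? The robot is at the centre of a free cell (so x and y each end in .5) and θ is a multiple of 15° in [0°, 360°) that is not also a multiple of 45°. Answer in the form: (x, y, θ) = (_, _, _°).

(x, y, θ) = (2.5, 2.5, 240°)

Enumerate (i+0.5, j+0.5, θ) over the 44 free cells and 16 admissible headings. For each, cast all 4 beams and compare to the given ranges.
  (1.5, 5.5, 330°): beam 1 = 1.0000 ≠ 1.7321 ✗
  (6.5, 5.5, 195°): beam 1 = 1.5529 ≠ 1.7321 ✗
  (7.5, 2.5, 150°): beam 1 = 1.0000 ≠ 1.7321 ✗
  (7.5, 3.5, 240°): beam 1 = 0.5774 ≠ 1.7321 ✗
  (7.5, 8.5, 60°): beam 1 = 0.5774 ≠ 1.7321 ✗
  …
  (2.5, 2.5, 240°): r_1=1.7321, r_2=1.5529, r_3=1.5529, r_4=3.0000 — all match ✓
No second candidate reproduces the full scan.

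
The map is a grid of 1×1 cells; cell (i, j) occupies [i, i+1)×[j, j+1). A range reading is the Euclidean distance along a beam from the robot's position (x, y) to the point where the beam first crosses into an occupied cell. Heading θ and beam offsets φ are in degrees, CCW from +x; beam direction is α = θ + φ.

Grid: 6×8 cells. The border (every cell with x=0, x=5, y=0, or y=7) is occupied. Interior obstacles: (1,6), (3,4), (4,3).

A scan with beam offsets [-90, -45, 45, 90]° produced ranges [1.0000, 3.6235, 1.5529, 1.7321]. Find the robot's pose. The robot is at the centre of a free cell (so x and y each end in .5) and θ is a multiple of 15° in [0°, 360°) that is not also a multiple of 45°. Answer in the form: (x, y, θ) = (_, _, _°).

Candidates: 21 free-cell centres × 16 headings = 336 poses. Raycast each; keep the one whose scan matches to 4 dp.
  (2.5, 2.5, 30°): beam 1 = 1.7321 ≠ 1.0000 ✗
  (3.5, 3.5, 150°): beam 1 = 0.5774 ≠ 1.0000 ✗
  (3.5, 5.5, 240°): beam 1 = 1.7321 ≠ 1.0000 ✗
  …
  (2.5, 3.5, 120°): r_1=1.0000, r_2=3.6235, r_3=1.5529, r_4=1.7321 — all match ✓
Only this pose fits every beam.

(x, y, θ) = (2.5, 3.5, 120°)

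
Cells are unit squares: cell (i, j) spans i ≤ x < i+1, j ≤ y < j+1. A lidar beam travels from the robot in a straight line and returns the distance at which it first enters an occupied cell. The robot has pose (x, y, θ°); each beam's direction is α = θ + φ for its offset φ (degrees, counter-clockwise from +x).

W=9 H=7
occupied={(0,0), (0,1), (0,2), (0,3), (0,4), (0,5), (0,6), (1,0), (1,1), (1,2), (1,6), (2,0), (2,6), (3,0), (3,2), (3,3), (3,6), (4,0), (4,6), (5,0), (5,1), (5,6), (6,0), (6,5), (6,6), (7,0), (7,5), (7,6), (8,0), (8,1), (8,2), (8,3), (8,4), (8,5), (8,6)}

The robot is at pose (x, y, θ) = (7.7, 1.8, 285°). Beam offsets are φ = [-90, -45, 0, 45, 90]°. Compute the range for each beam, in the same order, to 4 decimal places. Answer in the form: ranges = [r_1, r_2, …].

ranges = [1.7600, 0.9238, 0.8282, 0.3464, 0.3106]

beam 1: φ=-90°, α=195°
  d=(-0.9659,-0.2588)  start (7,1)  tX=0.7247 tY=3.0910  stride 1/|dx|=1.0353 1/|dy|=3.8637
    cross x-line → (6,1), t=0.7247
    cross x-line → (5,1), t=1.7600 (wall)
  → r_1 = 1.7600
beam 2: φ=-45°, α=240°
  d=(-0.5000,-0.8660)  start (7,1)  tX=1.4000 tY=0.9238  stride 1/|dx|=2.0000 1/|dy|=1.1547
    cross y-line → (7,0), t=0.9238 (wall)
  → r_2 = 0.9238
beam 3: φ=0°, α=285°
  d=(0.2588,-0.9659)  start (7,1)  tX=1.1591 tY=0.8282  stride 1/|dx|=3.8637 1/|dy|=1.0353
    cross y-line → (7,0), t=0.8282 (wall)
  → r_3 = 0.8282
beam 4: φ=45°, α=330°
  d=(0.8660,-0.5000)  start (7,1)  tX=0.3464 tY=1.6000  stride 1/|dx|=1.1547 1/|dy|=2.0000
    cross x-line → (8,1), t=0.3464 (wall)
  → r_4 = 0.3464
beam 5: φ=90°, α=15°
  d=(0.9659,0.2588)  start (7,1)  tX=0.3106 tY=0.7727  stride 1/|dx|=1.0353 1/|dy|=3.8637
    cross x-line → (8,1), t=0.3106 (wall)
  → r_5 = 0.3106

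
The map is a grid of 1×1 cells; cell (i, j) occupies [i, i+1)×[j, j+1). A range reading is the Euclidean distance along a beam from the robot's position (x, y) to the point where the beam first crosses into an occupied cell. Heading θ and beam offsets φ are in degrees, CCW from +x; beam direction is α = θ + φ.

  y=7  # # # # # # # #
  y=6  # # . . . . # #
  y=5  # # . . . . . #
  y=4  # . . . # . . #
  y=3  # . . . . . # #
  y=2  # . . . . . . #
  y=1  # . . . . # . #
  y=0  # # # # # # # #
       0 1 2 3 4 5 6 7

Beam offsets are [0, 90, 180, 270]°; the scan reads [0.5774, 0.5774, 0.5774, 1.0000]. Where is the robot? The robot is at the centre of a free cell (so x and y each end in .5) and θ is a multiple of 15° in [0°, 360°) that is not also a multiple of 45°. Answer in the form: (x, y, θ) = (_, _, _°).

Enumerate (i+0.5, j+0.5, θ) over the 30 free cells and 16 admissible headings. For each, cast all 4 beams and compare to the given ranges.
  (3.5, 4.5, 240°): beam 1 = 4.0415 ≠ 0.5774 ✗
  (2.5, 5.5, 240°): beam 1 = 3.0000 ≠ 0.5774 ✗
  (3.5, 4.5, 105°): beam 1 = 2.5882 ≠ 0.5774 ✗
  …
  (6.5, 1.5, 150°): r_1=0.5774, r_2=0.5774, r_3=0.5774, r_4=1.0000 — all match ✓
Unique over the lattice → pose = (6.5, 1.5, 150°).

(x, y, θ) = (6.5, 1.5, 150°)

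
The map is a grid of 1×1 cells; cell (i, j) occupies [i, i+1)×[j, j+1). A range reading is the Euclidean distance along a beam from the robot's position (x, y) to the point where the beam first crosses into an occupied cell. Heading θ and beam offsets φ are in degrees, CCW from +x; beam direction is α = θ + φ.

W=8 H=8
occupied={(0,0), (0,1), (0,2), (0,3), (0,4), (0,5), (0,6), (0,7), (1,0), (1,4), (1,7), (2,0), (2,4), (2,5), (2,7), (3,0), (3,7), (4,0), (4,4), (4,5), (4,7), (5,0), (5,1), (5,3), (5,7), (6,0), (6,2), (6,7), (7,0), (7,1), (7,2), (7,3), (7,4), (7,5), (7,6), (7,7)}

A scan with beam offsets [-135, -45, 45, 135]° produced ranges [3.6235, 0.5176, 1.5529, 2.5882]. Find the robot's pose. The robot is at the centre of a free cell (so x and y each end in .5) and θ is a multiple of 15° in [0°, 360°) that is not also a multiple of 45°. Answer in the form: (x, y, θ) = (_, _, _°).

(x, y, θ) = (2.5, 3.5, 120°)

Enumerate (i+0.5, j+0.5, θ) over the 28 free cells and 16 admissible headings. For each, cast all 4 beams and compare to the given ranges.
  (4.5, 1.5, 105°): beam 1 = 0.5774 ≠ 3.6235 ✗
  (4.5, 6.5, 330°): beam 1 = 1.9319 ≠ 3.6235 ✗
  (4.5, 1.5, 285°): beam 1 = 4.0415 ≠ 3.6235 ✗
  (3.5, 6.5, 240°): beam 1 = 0.5176 ≠ 3.6235 ✗
  (6.5, 6.5, 240°): beam 1 = 0.5176 ≠ 3.6235 ✗
  …
  (2.5, 3.5, 120°): r_1=3.6235, r_2=0.5176, r_3=1.5529, r_4=2.5882 — all match ✓
Only this pose fits every beam.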